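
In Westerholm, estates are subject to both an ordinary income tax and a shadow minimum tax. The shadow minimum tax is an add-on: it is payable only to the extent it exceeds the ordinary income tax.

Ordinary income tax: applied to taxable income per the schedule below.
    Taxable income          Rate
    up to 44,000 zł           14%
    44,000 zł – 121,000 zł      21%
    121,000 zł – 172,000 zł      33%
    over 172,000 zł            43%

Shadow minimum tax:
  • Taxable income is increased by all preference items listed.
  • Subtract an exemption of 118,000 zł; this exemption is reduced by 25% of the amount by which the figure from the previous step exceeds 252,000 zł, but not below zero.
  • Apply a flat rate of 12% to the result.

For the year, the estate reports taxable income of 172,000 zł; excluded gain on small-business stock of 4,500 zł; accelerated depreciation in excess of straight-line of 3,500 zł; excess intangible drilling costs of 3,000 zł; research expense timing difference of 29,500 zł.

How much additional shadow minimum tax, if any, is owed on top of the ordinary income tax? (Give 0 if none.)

Ordinary income tax:
  44,000 zł × 14% = 6,160 zł
  77,000 zł × 21% = 16,170 zł
  51,000 zł × 33% = 16,830 zł
  → 39,160 zł

Shadow minimum tax:
  Adjusted income: 172,000 zł + 4,500 zł + 3,500 zł + 3,000 zł + 29,500 zł = 212,500 zł
  Exemption: 212,500 zł ≤ 252,000 zł, so full 118,000 zł applies
  Base: 212,500 zł − 118,000 zł = 94,500 zł
  94,500 zł × 12% = 11,340 zł

11,340 zł ≤ 39,160 zł, so no add-on is due.

0 zł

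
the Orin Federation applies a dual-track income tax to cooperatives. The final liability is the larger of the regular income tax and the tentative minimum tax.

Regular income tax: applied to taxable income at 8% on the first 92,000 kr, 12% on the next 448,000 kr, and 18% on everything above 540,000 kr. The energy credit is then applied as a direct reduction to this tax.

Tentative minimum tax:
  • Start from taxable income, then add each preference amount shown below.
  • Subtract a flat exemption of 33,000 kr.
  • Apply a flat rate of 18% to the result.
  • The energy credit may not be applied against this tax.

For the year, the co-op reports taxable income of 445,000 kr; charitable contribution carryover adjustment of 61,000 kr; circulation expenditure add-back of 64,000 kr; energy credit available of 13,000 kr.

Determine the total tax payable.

Regular income tax:
  92,000 kr × 8% = 7,360 kr
  353,000 kr × 12% = 42,360 kr
  → 49,720 kr
  Less energy credit 13,000 kr → 36,720 kr

Tentative minimum tax:
  Adjusted income: 445,000 kr + 61,000 kr + 64,000 kr = 570,000 kr
  Less exemption 33,000 kr → base 537,000 kr
  537,000 kr × 18% = 96,660 kr

96,660 kr > 36,720 kr, so the tentative minimum tax is the binding amount.

96,660 kr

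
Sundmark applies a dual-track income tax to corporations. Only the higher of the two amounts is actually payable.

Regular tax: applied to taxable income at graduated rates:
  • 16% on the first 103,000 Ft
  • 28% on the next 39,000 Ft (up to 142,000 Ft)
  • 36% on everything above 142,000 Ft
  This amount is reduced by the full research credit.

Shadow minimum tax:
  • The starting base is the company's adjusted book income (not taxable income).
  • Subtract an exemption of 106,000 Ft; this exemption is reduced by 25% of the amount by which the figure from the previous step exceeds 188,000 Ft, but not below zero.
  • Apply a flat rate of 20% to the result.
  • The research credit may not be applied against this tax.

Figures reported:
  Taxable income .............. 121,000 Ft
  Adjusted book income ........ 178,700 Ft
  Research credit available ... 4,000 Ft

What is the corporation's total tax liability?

17,520 Ft

Regular tax:
  103,000 Ft × 16% = 16,480 Ft
  18,000 Ft × 28% = 5,040 Ft
  → 21,520 Ft
  Less research credit 4,000 Ft → 17,520 Ft

Shadow minimum tax:
  Base (adjusted book income): 178,700 Ft
  Exemption: 178,700 Ft ≤ 188,000 Ft, so full 106,000 Ft applies
  Base: 178,700 Ft − 106,000 Ft = 72,700 Ft
  72,700 Ft × 20% = 14,540 Ft

17,520 Ft > 14,540 Ft, so the regular tax governs.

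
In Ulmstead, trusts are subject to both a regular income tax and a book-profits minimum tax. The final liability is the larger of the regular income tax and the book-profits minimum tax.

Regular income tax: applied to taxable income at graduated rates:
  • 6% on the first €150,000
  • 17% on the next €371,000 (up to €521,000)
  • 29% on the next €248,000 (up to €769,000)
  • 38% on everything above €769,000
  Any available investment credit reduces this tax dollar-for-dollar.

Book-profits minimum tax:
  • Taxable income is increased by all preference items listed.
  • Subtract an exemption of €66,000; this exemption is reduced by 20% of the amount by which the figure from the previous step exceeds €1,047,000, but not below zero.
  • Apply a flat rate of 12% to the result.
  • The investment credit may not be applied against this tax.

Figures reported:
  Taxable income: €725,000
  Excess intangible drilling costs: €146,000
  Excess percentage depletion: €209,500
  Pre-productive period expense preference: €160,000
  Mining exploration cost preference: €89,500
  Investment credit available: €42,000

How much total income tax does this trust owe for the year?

Book-profits minimum tax:
  Adjusted income: €725,000 + €146,000 + €209,500 + €160,000 + €89,500 = €1,330,000
  Exemption: €66,000 − 20% × (€1,330,000 − €1,047,000) = €66,000 − €56,600 = €9,400
  Base: €1,330,000 − €9,400 = €1,320,600
  €1,320,600 × 12% = €158,472

Regular income tax:
  €150,000 × 6% = €9,000
  €371,000 × 17% = €63,070
  €204,000 × 29% = €59,160
  → €131,230
  Less investment credit €42,000 → €89,230

€158,472 > €89,230, so the book-profits minimum tax is the binding amount.

€158,472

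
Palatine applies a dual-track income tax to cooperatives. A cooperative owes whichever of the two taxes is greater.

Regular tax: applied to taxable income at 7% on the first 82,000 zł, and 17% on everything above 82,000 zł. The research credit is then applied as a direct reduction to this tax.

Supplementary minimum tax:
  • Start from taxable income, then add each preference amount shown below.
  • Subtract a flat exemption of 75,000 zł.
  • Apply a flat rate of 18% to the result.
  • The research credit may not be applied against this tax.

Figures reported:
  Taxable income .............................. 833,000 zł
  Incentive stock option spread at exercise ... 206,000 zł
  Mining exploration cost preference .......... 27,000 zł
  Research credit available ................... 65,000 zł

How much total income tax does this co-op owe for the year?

178,380 zł

Regular tax:
  82,000 zł × 7% = 5,740 zł
  751,000 zł × 17% = 127,670 zł
  → 133,410 zł
  Less research credit 65,000 zł → 68,410 zł

Supplementary minimum tax:
  Adjusted income: 833,000 zł + 206,000 zł + 27,000 zł = 1,066,000 zł
  Less exemption 75,000 zł → base 991,000 zł
  991,000 zł × 18% = 178,380 zł

178,380 zł > 68,410 zł, so the supplementary minimum tax is the binding amount.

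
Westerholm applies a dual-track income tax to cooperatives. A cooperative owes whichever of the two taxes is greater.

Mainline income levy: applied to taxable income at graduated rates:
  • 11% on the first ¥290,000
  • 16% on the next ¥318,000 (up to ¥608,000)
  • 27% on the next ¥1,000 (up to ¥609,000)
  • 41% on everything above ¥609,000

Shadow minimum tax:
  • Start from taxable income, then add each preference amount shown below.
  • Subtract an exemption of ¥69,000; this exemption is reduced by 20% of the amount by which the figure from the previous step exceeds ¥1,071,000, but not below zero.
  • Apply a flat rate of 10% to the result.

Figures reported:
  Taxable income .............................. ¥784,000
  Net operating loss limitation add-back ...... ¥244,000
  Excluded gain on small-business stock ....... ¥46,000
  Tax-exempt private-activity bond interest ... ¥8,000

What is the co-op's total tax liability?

Mainline income levy:
  ¥290,000 × 11% = ¥31,900
  ¥318,000 × 16% = ¥50,880
  ¥1,000 × 27% = ¥270
  ¥175,000 × 41% = ¥71,750
  → ¥154,800

Shadow minimum tax:
  Adjusted income: ¥784,000 + ¥244,000 + ¥46,000 + ¥8,000 = ¥1,082,000
  Exemption: ¥69,000 − 20% × (¥1,082,000 − ¥1,071,000) = ¥69,000 − ¥2,200 = ¥66,800
  Base: ¥1,082,000 − ¥66,800 = ¥1,015,200
  ¥1,015,200 × 10% = ¥101,520

¥154,800 > ¥101,520, so the mainline income levy governs.

¥154,800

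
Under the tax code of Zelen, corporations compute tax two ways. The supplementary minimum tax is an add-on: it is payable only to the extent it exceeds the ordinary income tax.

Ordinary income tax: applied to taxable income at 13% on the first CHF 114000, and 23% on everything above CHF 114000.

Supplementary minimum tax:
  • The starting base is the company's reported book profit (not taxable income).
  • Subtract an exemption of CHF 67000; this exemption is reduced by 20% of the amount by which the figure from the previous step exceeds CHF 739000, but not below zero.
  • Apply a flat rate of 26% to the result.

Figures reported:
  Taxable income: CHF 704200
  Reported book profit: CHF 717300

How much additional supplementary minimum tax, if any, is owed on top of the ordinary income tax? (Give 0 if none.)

CHF 18512

Ordinary income tax:
  CHF 114000 × 13% = CHF 14820
  CHF 590200 × 23% = CHF 135746
  → CHF 150566

Supplementary minimum tax:
  Base (reported book profit): CHF 717300
  Exemption: CHF 717300 ≤ CHF 739000, so full CHF 67000 applies
  Base: CHF 717300 − CHF 67000 = CHF 650300
  CHF 650300 × 26% = CHF 169078

Excess of supplementary minimum tax over ordinary income tax: CHF 169078 − CHF 150566 = CHF 18512.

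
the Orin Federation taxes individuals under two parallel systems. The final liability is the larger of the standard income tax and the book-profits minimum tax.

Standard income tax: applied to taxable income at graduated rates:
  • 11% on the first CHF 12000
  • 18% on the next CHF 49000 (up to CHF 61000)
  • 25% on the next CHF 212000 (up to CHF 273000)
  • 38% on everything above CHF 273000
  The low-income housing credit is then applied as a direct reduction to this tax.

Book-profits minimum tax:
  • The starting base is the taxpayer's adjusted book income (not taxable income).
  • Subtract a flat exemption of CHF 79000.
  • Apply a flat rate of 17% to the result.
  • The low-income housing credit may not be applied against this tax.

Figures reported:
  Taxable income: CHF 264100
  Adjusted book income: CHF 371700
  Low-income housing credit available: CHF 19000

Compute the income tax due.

CHF 49759

Book-profits minimum tax:
  Base (adjusted book income): CHF 371700
  Less exemption CHF 79000 → base CHF 292700
  CHF 292700 × 17% = CHF 49759

Standard income tax:
  CHF 12000 × 11% = CHF 1320
  CHF 49000 × 18% = CHF 8820
  CHF 203100 × 25% = CHF 50775
  → CHF 60915
  Less low-income housing credit CHF 19000 → CHF 41915

CHF 49759 > CHF 41915, so the book-profits minimum tax is the binding amount.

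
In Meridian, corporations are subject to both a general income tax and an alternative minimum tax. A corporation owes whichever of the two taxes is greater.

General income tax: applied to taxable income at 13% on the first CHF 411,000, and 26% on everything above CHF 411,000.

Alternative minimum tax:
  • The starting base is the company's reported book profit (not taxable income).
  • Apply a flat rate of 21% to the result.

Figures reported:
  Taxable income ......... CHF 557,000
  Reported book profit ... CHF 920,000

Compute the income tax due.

Alternative minimum tax:
  Base (reported book profit): CHF 920,000
  CHF 920,000 × 21% = CHF 193,200

General income tax:
  CHF 411,000 × 13% = CHF 53,430
  CHF 146,000 × 26% = CHF 37,960
  → CHF 91,390

CHF 193,200 > CHF 91,390, so the alternative minimum tax is the binding amount.

CHF 193,200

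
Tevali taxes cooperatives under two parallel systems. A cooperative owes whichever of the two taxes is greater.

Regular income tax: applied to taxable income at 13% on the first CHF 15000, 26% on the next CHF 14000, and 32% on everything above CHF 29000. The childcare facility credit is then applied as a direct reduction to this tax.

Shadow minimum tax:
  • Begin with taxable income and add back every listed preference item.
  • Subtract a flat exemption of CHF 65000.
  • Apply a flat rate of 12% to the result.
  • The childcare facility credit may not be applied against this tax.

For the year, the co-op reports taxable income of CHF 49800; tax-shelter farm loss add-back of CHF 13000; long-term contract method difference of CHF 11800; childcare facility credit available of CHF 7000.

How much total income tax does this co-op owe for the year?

Regular income tax:
  CHF 15000 × 13% = CHF 1950
  CHF 14000 × 26% = CHF 3640
  CHF 20800 × 32% = CHF 6656
  → CHF 12246
  Less childcare facility credit CHF 7000 → CHF 5246

Shadow minimum tax:
  Adjusted income: CHF 49800 + CHF 13000 + CHF 11800 = CHF 74600
  Less exemption CHF 65000 → base CHF 9600
  CHF 9600 × 12% = CHF 1152

CHF 5246 > CHF 1152, so the regular income tax governs.

CHF 5246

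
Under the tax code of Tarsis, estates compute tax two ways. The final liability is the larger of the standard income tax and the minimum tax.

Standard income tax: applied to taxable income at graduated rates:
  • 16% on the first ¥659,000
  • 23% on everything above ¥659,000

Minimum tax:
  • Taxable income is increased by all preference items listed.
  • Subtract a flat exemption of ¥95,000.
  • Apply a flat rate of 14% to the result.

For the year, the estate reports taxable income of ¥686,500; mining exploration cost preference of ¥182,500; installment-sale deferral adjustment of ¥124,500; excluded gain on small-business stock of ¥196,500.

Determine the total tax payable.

Standard income tax:
  ¥659,000 × 16% = ¥105,440
  ¥27,500 × 23% = ¥6,325
  → ¥111,765

Minimum tax:
  Adjusted income: ¥686,500 + ¥182,500 + ¥124,500 + ¥196,500 = ¥1,190,000
  Less exemption ¥95,000 → base ¥1,095,000
  ¥1,095,000 × 14% = ¥153,300

¥153,300 > ¥111,765, so the minimum tax is the binding amount.

¥153,300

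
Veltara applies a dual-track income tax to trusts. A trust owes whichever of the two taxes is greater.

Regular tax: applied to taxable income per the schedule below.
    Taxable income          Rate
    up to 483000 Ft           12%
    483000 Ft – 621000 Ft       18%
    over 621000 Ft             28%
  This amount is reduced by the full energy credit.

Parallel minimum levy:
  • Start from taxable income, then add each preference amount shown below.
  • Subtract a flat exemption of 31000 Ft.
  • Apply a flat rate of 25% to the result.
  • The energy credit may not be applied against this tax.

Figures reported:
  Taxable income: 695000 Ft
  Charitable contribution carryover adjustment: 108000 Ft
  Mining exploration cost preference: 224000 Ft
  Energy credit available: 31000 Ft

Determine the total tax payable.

249000 Ft

Parallel minimum levy:
  Adjusted income: 695000 Ft + 108000 Ft + 224000 Ft = 1027000 Ft
  Less exemption 31000 Ft → base 996000 Ft
  996000 Ft × 25% = 249000 Ft

Regular tax:
  483000 Ft × 12% = 57960 Ft
  138000 Ft × 18% = 24840 Ft
  74000 Ft × 28% = 20720 Ft
  → 103520 Ft
  Less energy credit 31000 Ft → 72520 Ft

249000 Ft > 72520 Ft, so the parallel minimum levy is the binding amount.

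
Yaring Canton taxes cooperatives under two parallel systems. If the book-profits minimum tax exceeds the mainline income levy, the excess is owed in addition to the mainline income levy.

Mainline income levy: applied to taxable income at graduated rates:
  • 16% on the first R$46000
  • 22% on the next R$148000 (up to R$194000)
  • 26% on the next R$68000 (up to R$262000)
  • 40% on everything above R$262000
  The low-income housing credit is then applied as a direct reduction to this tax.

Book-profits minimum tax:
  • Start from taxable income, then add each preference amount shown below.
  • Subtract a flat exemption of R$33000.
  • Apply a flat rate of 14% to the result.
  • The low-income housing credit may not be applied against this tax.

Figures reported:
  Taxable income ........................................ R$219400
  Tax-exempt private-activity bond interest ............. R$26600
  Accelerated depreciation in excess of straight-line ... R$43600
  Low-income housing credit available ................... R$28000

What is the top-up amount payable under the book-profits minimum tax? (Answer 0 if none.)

Mainline income levy:
  R$46000 × 16% = R$7360
  R$148000 × 22% = R$32560
  R$25400 × 26% = R$6604
  → R$46524
  Less low-income housing credit R$28000 → R$18524

Book-profits minimum tax:
  Adjusted income: R$219400 + R$26600 + R$43600 = R$289600
  Less exemption R$33000 → base R$256600
  R$256600 × 14% = R$35924

Excess of book-profits minimum tax over mainline income levy: R$35924 − R$18524 = R$17400.

R$17400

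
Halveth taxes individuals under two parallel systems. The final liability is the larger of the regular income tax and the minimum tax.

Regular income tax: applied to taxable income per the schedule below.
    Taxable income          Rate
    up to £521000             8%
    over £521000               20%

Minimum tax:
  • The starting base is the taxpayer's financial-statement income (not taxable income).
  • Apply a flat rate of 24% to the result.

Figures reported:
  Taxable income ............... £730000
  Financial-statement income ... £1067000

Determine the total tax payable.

£256080

Minimum tax:
  Base (financial-statement income): £1067000
  £1067000 × 24% = £256080

Regular income tax:
  £521000 × 8% = £41680
  £209000 × 20% = £41800
  → £83480

£256080 > £83480, so the minimum tax is the binding amount.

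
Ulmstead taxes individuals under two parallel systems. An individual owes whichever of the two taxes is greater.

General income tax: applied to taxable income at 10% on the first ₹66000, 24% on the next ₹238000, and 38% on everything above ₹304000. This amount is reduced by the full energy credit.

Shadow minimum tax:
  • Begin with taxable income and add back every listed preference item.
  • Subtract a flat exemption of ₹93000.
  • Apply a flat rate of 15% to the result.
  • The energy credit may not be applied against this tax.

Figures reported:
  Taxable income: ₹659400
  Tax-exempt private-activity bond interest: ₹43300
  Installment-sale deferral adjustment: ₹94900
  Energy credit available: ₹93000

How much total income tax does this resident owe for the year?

General income tax:
  ₹66000 × 10% = ₹6600
  ₹238000 × 24% = ₹57120
  ₹355400 × 38% = ₹135052
  → ₹198772
  Less energy credit ₹93000 → ₹105772

Shadow minimum tax:
  Adjusted income: ₹659400 + ₹43300 + ₹94900 = ₹797600
  Less exemption ₹93000 → base ₹704600
  ₹704600 × 15% = ₹105690

₹105772 > ₹105690, so the general income tax governs.

₹105772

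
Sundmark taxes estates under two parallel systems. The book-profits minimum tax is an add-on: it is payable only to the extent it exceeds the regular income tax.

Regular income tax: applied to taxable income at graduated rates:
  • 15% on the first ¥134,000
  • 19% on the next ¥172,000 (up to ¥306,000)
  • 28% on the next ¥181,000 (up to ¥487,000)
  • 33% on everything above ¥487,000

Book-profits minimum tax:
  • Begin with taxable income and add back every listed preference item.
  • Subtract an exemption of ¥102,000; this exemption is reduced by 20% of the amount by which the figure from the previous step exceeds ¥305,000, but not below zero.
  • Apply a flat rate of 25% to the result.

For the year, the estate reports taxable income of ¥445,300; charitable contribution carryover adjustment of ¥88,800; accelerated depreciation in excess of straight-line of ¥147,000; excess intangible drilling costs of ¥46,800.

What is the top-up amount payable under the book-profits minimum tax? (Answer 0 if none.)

Regular income tax:
  ¥134,000 × 15% = ¥20,100
  ¥172,000 × 19% = ¥32,680
  ¥139,300 × 28% = ¥39,004
  → ¥91,784

Book-profits minimum tax:
  Adjusted income: ¥445,300 + ¥88,800 + ¥147,000 + ¥46,800 = ¥727,900
  Exemption: ¥102,000 − 20% × (¥727,900 − ¥305,000) = ¥102,000 − ¥84,580 = ¥17,420
  Base: ¥727,900 − ¥17,420 = ¥710,480
  ¥710,480 × 25% = ¥177,620

Excess of book-profits minimum tax over regular income tax: ¥177,620 − ¥91,784 = ¥85,836.

¥85,836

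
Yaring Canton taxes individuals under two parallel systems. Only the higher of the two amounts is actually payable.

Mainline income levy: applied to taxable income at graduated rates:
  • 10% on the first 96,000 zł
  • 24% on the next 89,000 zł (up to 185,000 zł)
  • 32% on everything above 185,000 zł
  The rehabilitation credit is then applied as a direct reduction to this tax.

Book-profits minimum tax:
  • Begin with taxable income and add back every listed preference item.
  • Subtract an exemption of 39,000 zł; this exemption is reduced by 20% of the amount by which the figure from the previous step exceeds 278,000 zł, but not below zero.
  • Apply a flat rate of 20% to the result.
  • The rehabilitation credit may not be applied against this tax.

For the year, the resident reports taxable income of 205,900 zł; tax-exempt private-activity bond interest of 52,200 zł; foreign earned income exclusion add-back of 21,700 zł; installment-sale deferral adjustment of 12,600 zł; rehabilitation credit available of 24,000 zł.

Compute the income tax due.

51,256 zł

Mainline income levy:
  96,000 zł × 10% = 9,600 zł
  89,000 zł × 24% = 21,360 zł
  20,900 zł × 32% = 6,688 zł
  → 37,648 zł
  Less rehabilitation credit 24,000 zł → 13,648 zł

Book-profits minimum tax:
  Adjusted income: 205,900 zł + 52,200 zł + 21,700 zł + 12,600 zł = 292,400 zł
  Exemption: 39,000 zł − 20% × (292,400 zł − 278,000 zł) = 39,000 zł − 2,880 zł = 36,120 zł
  Base: 292,400 zł − 36,120 zł = 256,280 zł
  256,280 zł × 20% = 51,256 zł

51,256 zł > 13,648 zł, so the book-profits minimum tax is the binding amount.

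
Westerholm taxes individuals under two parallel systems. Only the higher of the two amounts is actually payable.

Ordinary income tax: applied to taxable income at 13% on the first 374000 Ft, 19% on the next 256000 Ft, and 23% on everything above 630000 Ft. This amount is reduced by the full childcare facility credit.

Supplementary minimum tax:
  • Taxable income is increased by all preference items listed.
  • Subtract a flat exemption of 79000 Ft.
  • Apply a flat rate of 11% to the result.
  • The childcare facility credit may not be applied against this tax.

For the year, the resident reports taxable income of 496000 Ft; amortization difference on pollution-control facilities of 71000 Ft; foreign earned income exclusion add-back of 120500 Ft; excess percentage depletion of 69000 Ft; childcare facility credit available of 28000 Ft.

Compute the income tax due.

Supplementary minimum tax:
  Adjusted income: 496000 Ft + 71000 Ft + 120500 Ft + 69000 Ft = 756500 Ft
  Less exemption 79000 Ft → base 677500 Ft
  677500 Ft × 11% = 74525 Ft

Ordinary income tax:
  374000 Ft × 13% = 48620 Ft
  122000 Ft × 19% = 23180 Ft
  → 71800 Ft
  Less childcare facility credit 28000 Ft → 43800 Ft

74525 Ft > 43800 Ft, so the supplementary minimum tax is the binding amount.

74525 Ft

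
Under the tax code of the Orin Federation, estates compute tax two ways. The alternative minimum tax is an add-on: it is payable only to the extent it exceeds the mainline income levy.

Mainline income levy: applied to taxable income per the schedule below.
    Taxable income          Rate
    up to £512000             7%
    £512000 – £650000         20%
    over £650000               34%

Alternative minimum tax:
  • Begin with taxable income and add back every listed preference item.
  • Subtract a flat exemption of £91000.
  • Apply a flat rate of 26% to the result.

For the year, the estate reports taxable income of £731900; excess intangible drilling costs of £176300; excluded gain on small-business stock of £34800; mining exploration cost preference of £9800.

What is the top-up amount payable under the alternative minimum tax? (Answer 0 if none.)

£132782

Mainline income levy:
  £512000 × 7% = £35840
  £138000 × 20% = £27600
  £81900 × 34% = £27846
  → £91286

Alternative minimum tax:
  Adjusted income: £731900 + £176300 + £34800 + £9800 = £952800
  Less exemption £91000 → base £861800
  £861800 × 26% = £224068

Excess of alternative minimum tax over mainline income levy: £224068 − £91286 = £132782.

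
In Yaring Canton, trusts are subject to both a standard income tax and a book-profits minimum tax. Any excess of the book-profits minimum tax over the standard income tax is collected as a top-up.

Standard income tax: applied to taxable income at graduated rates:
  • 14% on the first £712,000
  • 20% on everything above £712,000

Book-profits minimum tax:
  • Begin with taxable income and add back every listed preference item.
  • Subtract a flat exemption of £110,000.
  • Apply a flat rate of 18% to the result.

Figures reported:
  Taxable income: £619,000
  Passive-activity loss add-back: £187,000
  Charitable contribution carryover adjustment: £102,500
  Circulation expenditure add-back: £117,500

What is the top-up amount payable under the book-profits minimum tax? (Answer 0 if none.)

£78,220

Standard income tax:
  £619,000 × 14% = £86,660

Book-profits minimum tax:
  Adjusted income: £619,000 + £187,000 + £102,500 + £117,500 = £1,026,000
  Less exemption £110,000 → base £916,000
  £916,000 × 18% = £164,880

Excess of book-profits minimum tax over standard income tax: £164,880 − £86,660 = £78,220.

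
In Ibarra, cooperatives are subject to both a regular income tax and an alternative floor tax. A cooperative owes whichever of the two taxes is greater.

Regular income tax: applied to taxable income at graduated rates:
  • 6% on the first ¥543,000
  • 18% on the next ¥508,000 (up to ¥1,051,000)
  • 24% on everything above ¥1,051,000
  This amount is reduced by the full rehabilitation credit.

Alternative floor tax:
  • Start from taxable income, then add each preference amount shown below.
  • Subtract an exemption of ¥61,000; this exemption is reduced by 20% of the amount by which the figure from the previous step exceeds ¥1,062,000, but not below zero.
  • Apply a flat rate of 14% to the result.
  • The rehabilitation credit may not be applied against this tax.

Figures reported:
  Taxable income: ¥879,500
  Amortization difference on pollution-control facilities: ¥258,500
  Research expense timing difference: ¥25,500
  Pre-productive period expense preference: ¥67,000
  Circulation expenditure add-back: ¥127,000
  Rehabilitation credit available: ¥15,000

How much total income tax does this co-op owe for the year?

¥189,784

Regular income tax:
  ¥543,000 × 6% = ¥32,580
  ¥336,500 × 18% = ¥60,570
  → ¥93,150
  Less rehabilitation credit ¥15,000 → ¥78,150

Alternative floor tax:
  Adjusted income: ¥879,500 + ¥258,500 + ¥25,500 + ¥67,000 + ¥127,000 = ¥1,357,500
  Exemption: ¥61,000 − 20% × (¥1,357,500 − ¥1,062,000) = ¥61,000 − ¥59,100 = ¥1,900
  Base: ¥1,357,500 − ¥1,900 = ¥1,355,600
  ¥1,355,600 × 14% = ¥189,784

¥189,784 > ¥78,150, so the alternative floor tax is the binding amount.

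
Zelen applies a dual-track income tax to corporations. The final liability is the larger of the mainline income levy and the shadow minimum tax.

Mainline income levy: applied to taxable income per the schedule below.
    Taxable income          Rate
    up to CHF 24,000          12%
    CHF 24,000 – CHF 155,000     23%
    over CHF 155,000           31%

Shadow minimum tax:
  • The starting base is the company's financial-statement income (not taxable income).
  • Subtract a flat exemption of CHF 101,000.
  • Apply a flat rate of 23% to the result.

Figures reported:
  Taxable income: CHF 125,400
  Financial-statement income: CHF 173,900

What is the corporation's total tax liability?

CHF 26,202

Mainline income levy:
  CHF 24,000 × 12% = CHF 2,880
  CHF 101,400 × 23% = CHF 23,322
  → CHF 26,202

Shadow minimum tax:
  Base (financial-statement income): CHF 173,900
  Less exemption CHF 101,000 → base CHF 72,900
  CHF 72,900 × 23% = CHF 16,767

CHF 26,202 > CHF 16,767, so the mainline income levy governs.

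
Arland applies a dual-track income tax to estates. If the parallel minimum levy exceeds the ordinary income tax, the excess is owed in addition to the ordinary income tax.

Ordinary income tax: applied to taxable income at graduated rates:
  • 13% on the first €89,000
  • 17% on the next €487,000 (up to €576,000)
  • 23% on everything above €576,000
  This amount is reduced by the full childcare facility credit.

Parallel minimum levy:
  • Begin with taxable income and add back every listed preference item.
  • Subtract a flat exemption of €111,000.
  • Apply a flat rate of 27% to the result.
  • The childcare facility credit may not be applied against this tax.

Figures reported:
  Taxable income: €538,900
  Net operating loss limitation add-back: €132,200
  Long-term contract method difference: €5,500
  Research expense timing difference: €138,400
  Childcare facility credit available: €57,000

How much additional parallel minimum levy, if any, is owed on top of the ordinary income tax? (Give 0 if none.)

Ordinary income tax:
  €89,000 × 13% = €11,570
  €449,900 × 17% = €76,483
  → €88,053
  Less childcare facility credit €57,000 → €31,053

Parallel minimum levy:
  Adjusted income: €538,900 + €132,200 + €5,500 + €138,400 = €815,000
  Less exemption €111,000 → base €704,000
  €704,000 × 27% = €190,080

Excess of parallel minimum levy over ordinary income tax: €190,080 − €31,053 = €159,027.

€159,027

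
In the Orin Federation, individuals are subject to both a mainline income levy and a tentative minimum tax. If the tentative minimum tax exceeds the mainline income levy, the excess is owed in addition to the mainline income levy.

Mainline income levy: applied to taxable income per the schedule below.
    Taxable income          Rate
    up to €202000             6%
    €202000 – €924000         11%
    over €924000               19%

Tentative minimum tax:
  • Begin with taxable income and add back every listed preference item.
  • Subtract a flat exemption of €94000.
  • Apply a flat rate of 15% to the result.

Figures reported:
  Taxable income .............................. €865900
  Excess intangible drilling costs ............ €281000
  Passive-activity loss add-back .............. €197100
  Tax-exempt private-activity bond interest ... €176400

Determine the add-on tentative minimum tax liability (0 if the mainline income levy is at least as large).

Tentative minimum tax:
  Adjusted income: €865900 + €281000 + €197100 + €176400 = €1520400
  Less exemption €94000 → base €1426400
  €1426400 × 15% = €213960

Mainline income levy:
  €202000 × 6% = €12120
  €663900 × 11% = €73029
  → €85149

Excess of tentative minimum tax over mainline income levy: €213960 − €85149 = €128811.

€128811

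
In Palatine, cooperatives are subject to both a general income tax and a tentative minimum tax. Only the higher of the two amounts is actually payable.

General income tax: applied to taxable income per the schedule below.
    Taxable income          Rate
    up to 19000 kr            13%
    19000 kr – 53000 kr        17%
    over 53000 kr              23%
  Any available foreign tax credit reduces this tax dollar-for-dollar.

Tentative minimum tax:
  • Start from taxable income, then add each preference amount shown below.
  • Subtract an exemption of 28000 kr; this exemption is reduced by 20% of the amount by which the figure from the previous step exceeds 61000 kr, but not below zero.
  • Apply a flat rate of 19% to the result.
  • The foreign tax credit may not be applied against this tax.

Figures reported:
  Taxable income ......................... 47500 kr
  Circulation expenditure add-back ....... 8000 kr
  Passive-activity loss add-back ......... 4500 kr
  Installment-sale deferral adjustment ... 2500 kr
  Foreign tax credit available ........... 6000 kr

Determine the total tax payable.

General income tax:
  19000 kr × 13% = 2470 kr
  28500 kr × 17% = 4845 kr
  → 7315 kr
  Less foreign tax credit 6000 kr → 1315 kr

Tentative minimum tax:
  Adjusted income: 47500 kr + 8000 kr + 4500 kr + 2500 kr = 62500 kr
  Exemption: 28000 kr − 20% × (62500 kr − 61000 kr) = 28000 kr − 300 kr = 27700 kr
  Base: 62500 kr − 27700 kr = 34800 kr
  34800 kr × 19% = 6612 kr

6612 kr > 1315 kr, so the tentative minimum tax is the binding amount.

6612 kr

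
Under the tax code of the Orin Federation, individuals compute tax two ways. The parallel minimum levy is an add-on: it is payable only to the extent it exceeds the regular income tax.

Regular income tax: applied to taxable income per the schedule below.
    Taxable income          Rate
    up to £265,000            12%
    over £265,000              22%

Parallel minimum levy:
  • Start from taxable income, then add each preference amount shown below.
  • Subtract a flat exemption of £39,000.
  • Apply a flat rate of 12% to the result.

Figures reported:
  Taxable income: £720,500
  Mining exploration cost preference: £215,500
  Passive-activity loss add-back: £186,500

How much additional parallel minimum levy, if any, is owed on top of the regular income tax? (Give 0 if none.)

Regular income tax:
  £265,000 × 12% = £31,800
  £455,500 × 22% = £100,210
  → £132,010

Parallel minimum levy:
  Adjusted income: £720,500 + £215,500 + £186,500 = £1,122,500
  Less exemption £39,000 → base £1,083,500
  £1,083,500 × 12% = £130,020

£130,020 ≤ £132,010, so no add-on is due.

£0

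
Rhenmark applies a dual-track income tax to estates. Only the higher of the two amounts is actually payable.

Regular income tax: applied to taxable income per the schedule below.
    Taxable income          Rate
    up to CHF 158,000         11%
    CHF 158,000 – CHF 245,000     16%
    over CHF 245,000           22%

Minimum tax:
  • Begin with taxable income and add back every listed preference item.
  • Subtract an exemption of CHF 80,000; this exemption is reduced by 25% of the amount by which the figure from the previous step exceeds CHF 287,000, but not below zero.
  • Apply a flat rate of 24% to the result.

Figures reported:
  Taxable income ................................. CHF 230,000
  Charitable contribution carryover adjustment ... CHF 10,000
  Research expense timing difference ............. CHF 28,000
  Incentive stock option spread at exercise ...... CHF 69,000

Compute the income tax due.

CHF 64,680

Regular income tax:
  CHF 158,000 × 11% = CHF 17,380
  CHF 72,000 × 16% = CHF 11,520
  → CHF 28,900

Minimum tax:
  Adjusted income: CHF 230,000 + CHF 10,000 + CHF 28,000 + CHF 69,000 = CHF 337,000
  Exemption: CHF 80,000 − 25% × (CHF 337,000 − CHF 287,000) = CHF 80,000 − CHF 12,500 = CHF 67,500
  Base: CHF 337,000 − CHF 67,500 = CHF 269,500
  CHF 269,500 × 24% = CHF 64,680

CHF 64,680 > CHF 28,900, so the minimum tax is the binding amount.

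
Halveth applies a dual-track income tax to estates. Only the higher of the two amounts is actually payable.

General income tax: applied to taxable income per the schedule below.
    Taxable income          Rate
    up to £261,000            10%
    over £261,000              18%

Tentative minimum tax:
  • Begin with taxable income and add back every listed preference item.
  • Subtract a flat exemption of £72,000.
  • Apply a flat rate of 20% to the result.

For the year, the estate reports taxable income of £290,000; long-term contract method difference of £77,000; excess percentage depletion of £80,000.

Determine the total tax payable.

£75,000

General income tax:
  £261,000 × 10% = £26,100
  £29,000 × 18% = £5,220
  → £31,320

Tentative minimum tax:
  Adjusted income: £290,000 + £77,000 + £80,000 = £447,000
  Less exemption £72,000 → base £375,000
  £375,000 × 20% = £75,000

£75,000 > £31,320, so the tentative minimum tax is the binding amount.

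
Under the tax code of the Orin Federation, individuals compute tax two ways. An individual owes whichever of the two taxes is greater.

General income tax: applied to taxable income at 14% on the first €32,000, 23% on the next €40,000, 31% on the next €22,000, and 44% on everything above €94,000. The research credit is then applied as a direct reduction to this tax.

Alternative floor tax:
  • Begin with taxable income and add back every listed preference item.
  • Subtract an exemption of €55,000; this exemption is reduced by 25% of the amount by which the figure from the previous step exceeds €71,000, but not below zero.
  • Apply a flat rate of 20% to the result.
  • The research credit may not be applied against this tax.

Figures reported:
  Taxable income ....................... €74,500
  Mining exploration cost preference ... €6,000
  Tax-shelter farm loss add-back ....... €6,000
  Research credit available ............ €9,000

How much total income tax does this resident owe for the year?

Alternative floor tax:
  Adjusted income: €74,500 + €6,000 + €6,000 = €86,500
  Exemption: €55,000 − 25% × (€86,500 − €71,000) = €55,000 − €3,875 = €51,125
  Base: €86,500 − €51,125 = €35,375
  €35,375 × 20% = €7,075

General income tax:
  €32,000 × 14% = €4,480
  €40,000 × 23% = €9,200
  €2,500 × 31% = €775
  → €14,455
  Less research credit €9,000 → €5,455

€7,075 > €5,455, so the alternative floor tax is the binding amount.

€7,075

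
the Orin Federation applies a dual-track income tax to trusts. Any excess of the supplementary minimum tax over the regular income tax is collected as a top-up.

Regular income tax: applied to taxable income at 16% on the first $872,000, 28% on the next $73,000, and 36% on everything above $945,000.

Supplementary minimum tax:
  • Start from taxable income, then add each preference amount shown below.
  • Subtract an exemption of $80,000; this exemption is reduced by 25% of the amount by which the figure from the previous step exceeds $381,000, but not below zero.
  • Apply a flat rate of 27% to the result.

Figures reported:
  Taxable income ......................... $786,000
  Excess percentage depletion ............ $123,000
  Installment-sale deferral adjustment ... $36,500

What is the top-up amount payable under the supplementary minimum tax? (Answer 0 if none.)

$129,525

Supplementary minimum tax:
  Adjusted income: $786,000 + $123,000 + $36,500 = $945,500
  Exemption: 25% × ($945,500 − $381,000) = $141,125 ≥ $80,000, so the exemption is fully phased out
  Base: $945,500 − $0 = $945,500
  $945,500 × 27% = $255,285

Regular income tax:
  $786,000 × 16% = $125,760

Excess of supplementary minimum tax over regular income tax: $255,285 − $125,760 = $129,525.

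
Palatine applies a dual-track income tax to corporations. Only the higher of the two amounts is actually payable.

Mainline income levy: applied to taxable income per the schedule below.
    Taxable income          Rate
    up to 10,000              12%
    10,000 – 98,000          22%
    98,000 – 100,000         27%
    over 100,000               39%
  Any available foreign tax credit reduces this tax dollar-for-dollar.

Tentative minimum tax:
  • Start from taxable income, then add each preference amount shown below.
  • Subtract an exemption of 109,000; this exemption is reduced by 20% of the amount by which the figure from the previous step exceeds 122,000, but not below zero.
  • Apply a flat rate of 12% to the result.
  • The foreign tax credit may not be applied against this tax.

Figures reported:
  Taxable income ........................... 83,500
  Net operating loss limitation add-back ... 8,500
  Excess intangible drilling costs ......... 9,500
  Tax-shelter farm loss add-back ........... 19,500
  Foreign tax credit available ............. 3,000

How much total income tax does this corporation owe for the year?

14,370

Tentative minimum tax:
  Adjusted income: 83,500 + 8,500 + 9,500 + 19,500 = 121,000
  Exemption: 121,000 ≤ 122,000, so full 109,000 applies
  Base: 121,000 − 109,000 = 12,000
  12,000 × 12% = 1,440

Mainline income levy:
  10,000 × 12% = 1,200
  73,500 × 22% = 16,170
  → 17,370
  Less foreign tax credit 3,000 → 14,370

14,370 > 1,440, so the mainline income levy governs.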